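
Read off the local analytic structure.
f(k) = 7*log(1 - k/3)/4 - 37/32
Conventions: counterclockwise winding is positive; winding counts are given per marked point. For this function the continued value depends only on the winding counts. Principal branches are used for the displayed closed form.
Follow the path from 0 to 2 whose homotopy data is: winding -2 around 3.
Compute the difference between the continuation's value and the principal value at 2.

The rational part is single-valued and drops out of the difference; each branch term changes only by its own monodromy.
(7/4)*log(1 - k/(3)): each positive loop around 3 adds 2*pi*i to the log, so winding -2 contributes (7/4)*(-2)*2*pi*i = -(7)*pi*i.
Summing the contributions at k = 2 gives -(7)*pi*i.

Continued minus principal equals -(7)*pi*i.


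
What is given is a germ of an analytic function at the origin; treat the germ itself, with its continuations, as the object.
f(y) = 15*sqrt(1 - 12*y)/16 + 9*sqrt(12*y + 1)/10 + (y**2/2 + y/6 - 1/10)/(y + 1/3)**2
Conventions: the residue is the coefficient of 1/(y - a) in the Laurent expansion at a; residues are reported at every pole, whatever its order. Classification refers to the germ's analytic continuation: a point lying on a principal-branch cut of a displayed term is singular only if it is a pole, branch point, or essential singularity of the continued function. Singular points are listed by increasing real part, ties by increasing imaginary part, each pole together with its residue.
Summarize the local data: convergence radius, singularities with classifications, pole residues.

Radius of convergence at 0: 1/12.
At -1/3: a pole of order 2; residue -1/6.
At -1/12: an algebraic (square-root) branch point.
At 1/12: an algebraic (square-root) branch point.

Denominator factor (y + 1/3)^2: pole of order 2 at -1/3, modulus 1/3.
Branch term (15/16)*sqrt(1 - y/(1/12)): its argument vanishes at y = 1/12, a square-root branch point, modulus 1/12.
Branch term (9/10)*sqrt(1 - y/(-1/12)): its argument vanishes at y = -1/12, a square-root branch point, modulus 1/12.
The radius of convergence is the smallest modulus among the singular points: 1/12.
The branch terms are analytic at -1/3 and contribute nothing to the residue; only the rational part matters.
At the order-2 pole -1/3 set g(y) = (y - (-1/3))^2*(rational part) = y**2/2 + y/6 - 1/10.
Order-2 pole: residue = g'(a); g'(-1/3) = -1/6, so the residue is -1/6.
List the singular points by increasing real part (a conjugate pair: the negative imaginary part first).


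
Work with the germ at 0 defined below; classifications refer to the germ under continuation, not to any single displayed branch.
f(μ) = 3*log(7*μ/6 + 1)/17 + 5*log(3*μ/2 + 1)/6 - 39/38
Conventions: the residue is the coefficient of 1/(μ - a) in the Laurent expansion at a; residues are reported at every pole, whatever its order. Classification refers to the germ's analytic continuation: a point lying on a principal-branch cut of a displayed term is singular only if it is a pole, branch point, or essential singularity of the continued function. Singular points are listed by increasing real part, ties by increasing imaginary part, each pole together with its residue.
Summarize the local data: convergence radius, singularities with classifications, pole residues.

Radius of convergence at 0: 2/3.
At -6/7: a logarithmic branch point.
At -2/3: a logarithmic branch point.

Branch term (5/6)*log(1 - μ/(-2/3)): its argument vanishes at μ = -2/3, a logarithmic branch point, modulus 2/3.
Branch term (3/17)*log(1 - μ/(-6/7)): its argument vanishes at μ = -6/7, a logarithmic branch point, modulus 6/7.
The radius of convergence is the smallest modulus among the singular points: 2/3.
List the singular points by increasing real part (a conjugate pair: the negative imaginary part first).


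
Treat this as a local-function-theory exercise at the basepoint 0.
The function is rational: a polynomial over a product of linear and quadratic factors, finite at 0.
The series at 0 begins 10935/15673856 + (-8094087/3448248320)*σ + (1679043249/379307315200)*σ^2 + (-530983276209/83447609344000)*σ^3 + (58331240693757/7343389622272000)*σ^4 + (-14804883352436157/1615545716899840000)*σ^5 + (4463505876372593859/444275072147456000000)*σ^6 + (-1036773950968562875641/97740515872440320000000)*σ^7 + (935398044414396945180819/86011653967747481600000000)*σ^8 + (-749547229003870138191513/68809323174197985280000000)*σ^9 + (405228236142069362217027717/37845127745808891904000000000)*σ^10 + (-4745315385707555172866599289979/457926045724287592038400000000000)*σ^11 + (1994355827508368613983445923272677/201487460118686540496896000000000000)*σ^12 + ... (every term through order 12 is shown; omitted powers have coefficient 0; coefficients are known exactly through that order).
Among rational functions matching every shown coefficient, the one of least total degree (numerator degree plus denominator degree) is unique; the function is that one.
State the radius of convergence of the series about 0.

No rational of total degree below 11 reproduces all 13 coefficients; solving the [2/9] Pade equations on them gives f(σ) = (σ**2/12 - 3*σ/10 + 15/23)/((σ + 11/9)**3*(σ**2 + 6*σ/5 + 8)**3), whose expansion matches every shown term.
Denominator factor (σ + 11/9)^3: pole of order 3 at -11/9, modulus 11/9.
Denominator factor (σ**2 + 6*σ/5 + 8)^3: discriminant -764/25, complex-conjugate roots (-3/5) + ((1/5)*sqrt(191))*i and (-3/5) - ((1/5)*sqrt(191))*i; poles of order 3, moduli (2)*sqrt(2) and (2)*sqrt(2).
The radius of convergence is the smallest modulus among the singular points: 11/9.

The radius of convergence is 11/9.


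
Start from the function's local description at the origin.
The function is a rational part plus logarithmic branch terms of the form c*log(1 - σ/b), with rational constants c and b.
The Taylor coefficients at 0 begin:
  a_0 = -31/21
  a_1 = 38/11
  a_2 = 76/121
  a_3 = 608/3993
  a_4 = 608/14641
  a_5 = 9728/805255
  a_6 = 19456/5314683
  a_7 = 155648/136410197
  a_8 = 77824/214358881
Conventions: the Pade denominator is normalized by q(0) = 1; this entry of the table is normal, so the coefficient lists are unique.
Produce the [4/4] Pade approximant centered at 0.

Taylor coefficients needed (read off): a_0 = -31/21, a_1 = 38/11, a_2 = 76/121, a_3 = 608/3993, a_4 = 608/14641, a_5 = 9728/805255, a_6 = 19456/5314683, a_7 = 155648/136410197, a_8 = 77824/214358881.
Write the denominator as Q(σ) = 1 + q1*σ + q2*σ^2 + q3*σ^3 + q4*σ^4. Requiring Q*f - P = O(σ^9) with deg P <= 4 kills the coefficients of σ^5..σ^8 in Q*f:
  σ^5: a_5 + q1*a_4 + q2*a_3 + q3*a_2 + q4*a_1 = 0, i.e. 9728/805255 + (608/14641)*q1 + (608/3993)*q2 + (76/121)*q3 + (38/11)*q4 = 0.
  σ^6: a_6 + q1*a_5 + q2*a_4 + q3*a_3 + q4*a_2 = 0, i.e. 19456/5314683 + (9728/805255)*q1 + (608/14641)*q2 + (608/3993)*q3 + (76/121)*q4 = 0.
  σ^7: a_7 + q1*a_6 + q2*a_5 + q3*a_4 + q4*a_3 = 0, i.e. 155648/136410197 + (19456/5314683)*q1 + (9728/805255)*q2 + (608/14641)*q3 + (608/3993)*q4 = 0.
  σ^8: a_8 + q1*a_7 + q2*a_6 + q3*a_5 + q4*a_4 = 0, i.e. 77824/214358881 + (155648/136410197)*q1 + (19456/5314683)*q2 + (9728/805255)*q3 + (608/14641)*q4 = 0.
Solving this linear system: q1 = -8/11, q2 = 144/847, q3 = -128/9317, q4 = 128/512435.
The numerator is Q*f truncated at degree 4: P0 = a_0 = -31/21; P1 = a_1 + q1*a_0 = 1046/231; P2 = a_2 + q1*a_1 + q2*a_0 = -12660/5929; P3 = a_3 + q1*a_2 + q2*a_1 + q3*a_0 = 59296/195657; P4 = a_4 + q1*a_3 + q2*a_2 + q3*a_1 + q4*a_0 = -110368/10761135.

The Pade approximant has numerator coefficients [-31/21, 1046/231, -12660/5929, 59296/195657, -110368/10761135]; denominator coefficients [1, -8/11, 144/847, -128/9317, 128/512435].


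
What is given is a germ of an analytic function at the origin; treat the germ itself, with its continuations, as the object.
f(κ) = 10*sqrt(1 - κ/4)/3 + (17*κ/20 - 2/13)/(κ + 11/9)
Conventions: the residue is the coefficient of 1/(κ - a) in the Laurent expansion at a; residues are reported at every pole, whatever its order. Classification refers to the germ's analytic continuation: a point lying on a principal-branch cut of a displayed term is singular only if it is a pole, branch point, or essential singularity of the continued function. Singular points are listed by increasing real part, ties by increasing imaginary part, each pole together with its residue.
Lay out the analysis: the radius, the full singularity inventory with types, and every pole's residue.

Radius of convergence at 0: 11/9.
At -11/9: a pole of order 1; residue -2791/2340.
At 4: an algebraic (square-root) branch point.

Denominator factor (κ + 11/9): pole of order 1 at -11/9, modulus 11/9.
Branch term (10/3)*sqrt(1 - κ/(4)): its argument vanishes at κ = 4, a square-root branch point, modulus 4.
The radius of convergence is the smallest modulus among the singular points: 11/9.
The branch term is analytic at -11/9 and contributes nothing to the residue; only the rational part matters.
At the order-1 pole -11/9 set g(κ) = (κ - (-11/9))*(rational part) = 17*κ/20 - 2/13.
Simple pole: residue = g(a) at a = -11/9, which is -2791/2340.
List the singular points by increasing real part (a conjugate pair: the negative imaginary part first).


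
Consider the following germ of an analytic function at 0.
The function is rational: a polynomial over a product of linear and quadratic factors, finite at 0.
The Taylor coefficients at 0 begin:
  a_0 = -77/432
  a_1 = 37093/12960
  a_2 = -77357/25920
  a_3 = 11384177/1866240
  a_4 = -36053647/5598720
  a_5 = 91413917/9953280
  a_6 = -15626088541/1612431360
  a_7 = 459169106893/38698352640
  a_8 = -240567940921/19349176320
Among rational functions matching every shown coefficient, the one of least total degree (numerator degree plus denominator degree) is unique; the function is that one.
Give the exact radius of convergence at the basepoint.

No rational of total degree below 7 reproduces all 9 coefficients; solving the [2/5] Pade equations on them gives f(η) = (25*η**2/16 + 39*η/5 - 11/21)/((η + 1)*(η**2 - η/7 - 12/7)**2), whose expansion matches every shown term.
Denominator factor (η**2 - η/7 - 12/7)^2: discriminant 337/49, real irrational roots 1/14 + (1/14)*sqrt(337) and 1/14 - (1/14)*sqrt(337); poles of order 2, moduli 1/14 + (1/14)*sqrt(337) and -1/14 + (1/14)*sqrt(337).
Denominator factor (η + 1): pole of order 1 at -1, modulus 1.
The radius of convergence is the smallest modulus among the singular points: 1.

The radius of convergence is 1.


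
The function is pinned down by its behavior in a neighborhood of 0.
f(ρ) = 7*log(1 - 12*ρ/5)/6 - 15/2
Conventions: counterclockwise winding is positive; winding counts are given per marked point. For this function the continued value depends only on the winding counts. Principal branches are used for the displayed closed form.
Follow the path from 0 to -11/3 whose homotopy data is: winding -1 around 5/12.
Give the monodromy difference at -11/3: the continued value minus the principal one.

Continued minus principal equals -(7/3)*pi*i.

The rational part is single-valued and drops out of the difference; each branch term changes only by its own monodromy.
(7/6)*log(1 - ρ/(5/12)): each positive loop around 5/12 adds 2*pi*i to the log, so winding -1 contributes (7/6)*(-1)*2*pi*i = -(7/3)*pi*i.
Summing the contributions at ρ = -11/3 gives -(7/3)*pi*i.


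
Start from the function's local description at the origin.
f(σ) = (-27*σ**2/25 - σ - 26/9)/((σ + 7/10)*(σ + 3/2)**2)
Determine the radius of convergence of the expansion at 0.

Denominator factor (σ + 7/10): pole of order 1 at -7/10, modulus 7/10.
Denominator factor (σ + 3/2)^2: pole of order 2 at -3/2, modulus 3/2.
The radius of convergence is the smallest modulus among the singular points: 7/10.

The radius of convergence is 7/10.


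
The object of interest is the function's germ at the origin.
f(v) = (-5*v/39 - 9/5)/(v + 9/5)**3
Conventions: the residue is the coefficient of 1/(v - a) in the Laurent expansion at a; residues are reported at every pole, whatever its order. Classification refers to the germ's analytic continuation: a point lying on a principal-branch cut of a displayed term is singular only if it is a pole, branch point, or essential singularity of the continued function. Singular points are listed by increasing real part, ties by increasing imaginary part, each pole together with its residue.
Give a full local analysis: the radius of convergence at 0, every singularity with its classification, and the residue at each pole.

Denominator factor (v + 9/5)^3: pole of order 3 at -9/5, modulus 9/5.
The radius of convergence is the smallest modulus among the singular points: 9/5.
At the order-3 pole -9/5 set g(v) = (v - (-9/5))^3*f(v) = -5*v/39 - 9/5.
Order-3 pole: residue = g''(a)/2; g''(-9/5) = 0, so the residue is 0.

Radius of convergence at 0: 9/5.
At -9/5: a pole of order 3; residue 0.


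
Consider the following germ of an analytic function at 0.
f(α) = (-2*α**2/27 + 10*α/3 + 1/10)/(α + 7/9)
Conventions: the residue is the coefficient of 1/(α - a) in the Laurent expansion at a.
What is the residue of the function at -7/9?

At the order-1 pole -7/9 set g(α) = (α - (-7/9))*f(α) = -2*α**2/27 + 10*α/3 + 1/10.
Simple pole: residue = g(a) at a = -7/9, which is -55493/21870.

The residue is -55493/21870.


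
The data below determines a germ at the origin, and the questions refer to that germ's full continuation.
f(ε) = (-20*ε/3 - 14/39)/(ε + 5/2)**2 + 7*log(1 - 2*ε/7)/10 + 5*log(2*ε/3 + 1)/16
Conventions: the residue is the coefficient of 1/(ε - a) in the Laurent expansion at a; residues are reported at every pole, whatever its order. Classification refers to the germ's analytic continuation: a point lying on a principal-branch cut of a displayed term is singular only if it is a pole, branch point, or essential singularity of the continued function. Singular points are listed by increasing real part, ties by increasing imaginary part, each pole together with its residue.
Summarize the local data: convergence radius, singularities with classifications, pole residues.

Radius of convergence at 0: 3/2.
At -5/2: a pole of order 2; residue -20/3.
At -3/2: a logarithmic branch point.
At 7/2: a logarithmic branch point.

Denominator factor (ε + 5/2)^2: pole of order 2 at -5/2, modulus 5/2.
Branch term (7/10)*log(1 - ε/(7/2)): its argument vanishes at ε = 7/2, a logarithmic branch point, modulus 7/2.
Branch term (5/16)*log(1 - ε/(-3/2)): its argument vanishes at ε = -3/2, a logarithmic branch point, modulus 3/2.
The radius of convergence is the smallest modulus among the singular points: 3/2.
The branch terms are analytic at -5/2 and contribute nothing to the residue; only the rational part matters.
At the order-2 pole -5/2 set g(ε) = (ε - (-5/2))^2*(rational part) = -20*ε/3 - 14/39.
Order-2 pole: residue = g'(a); g'(-5/2) = -20/3, so the residue is -20/3.
List the singular points by increasing real part (a conjugate pair: the negative imaginary part first).


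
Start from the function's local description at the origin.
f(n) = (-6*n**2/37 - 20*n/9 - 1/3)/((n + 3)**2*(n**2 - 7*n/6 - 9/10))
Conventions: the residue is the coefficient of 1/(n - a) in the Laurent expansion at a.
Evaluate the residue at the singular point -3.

The residue is 340295/2240424.

At the order-2 pole -3 set g(n) = (n - (-3))^2*f(n) = (-6*n**2/37 - 20*n/9 - 1/3)/(n**2 - 7*n/6 - 9/10).
Order-2 pole: residue = g'(a); g'(-3) = 340295/2240424, so the residue is 340295/2240424.


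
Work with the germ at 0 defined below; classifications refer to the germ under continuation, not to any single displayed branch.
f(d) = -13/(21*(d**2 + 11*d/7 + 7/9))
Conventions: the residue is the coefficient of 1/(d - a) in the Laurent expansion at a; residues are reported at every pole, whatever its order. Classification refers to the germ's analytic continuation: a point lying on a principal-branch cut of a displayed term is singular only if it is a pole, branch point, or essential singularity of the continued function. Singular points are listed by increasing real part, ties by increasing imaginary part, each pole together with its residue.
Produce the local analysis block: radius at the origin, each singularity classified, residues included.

Radius of convergence at 0: (1/3)*sqrt(7).
At (-11/14) - ((1/42)*sqrt(283))*i: a pole of order 1; residue -((13/283)*sqrt(283))*i.
At (-11/14) + ((1/42)*sqrt(283))*i: a pole of order 1; residue ((13/283)*sqrt(283))*i.

Denominator factor (d**2 + 11*d/7 + 7/9): discriminant -283/441, complex-conjugate roots (-11/14) + ((1/42)*sqrt(283))*i and (-11/14) - ((1/42)*sqrt(283))*i; poles of order 1, moduli (1/3)*sqrt(7) and (1/3)*sqrt(7).
The radius of convergence is the smallest modulus among the singular points: (1/3)*sqrt(7).
The factor d**2 + 11*d/7 + 7/9 splits as (d - a)(d - a') with a = (-11/14) - ((1/42)*sqrt(283))*i, a' = (-11/14) + ((1/42)*sqrt(283))*i. At the order-1 pole a set g(d) = (d - a)*f(d) = [-13/21] / (d - a').
Simple pole: residue = g(a) at a = (-11/14) - ((1/42)*sqrt(283))*i, which is -((13/283)*sqrt(283))*i.
The factor d**2 + 11*d/7 + 7/9 splits as (d - a)(d - a') with a = (-11/14) + ((1/42)*sqrt(283))*i, a' = (-11/14) - ((1/42)*sqrt(283))*i. At the order-1 pole a set g(d) = (d - a)*f(d) = [-13/21] / (d - a').
Simple pole: residue = g(a) at a = (-11/14) + ((1/42)*sqrt(283))*i, which is ((13/283)*sqrt(283))*i.
List the singular points by increasing real part (a conjugate pair: the negative imaginary part first).


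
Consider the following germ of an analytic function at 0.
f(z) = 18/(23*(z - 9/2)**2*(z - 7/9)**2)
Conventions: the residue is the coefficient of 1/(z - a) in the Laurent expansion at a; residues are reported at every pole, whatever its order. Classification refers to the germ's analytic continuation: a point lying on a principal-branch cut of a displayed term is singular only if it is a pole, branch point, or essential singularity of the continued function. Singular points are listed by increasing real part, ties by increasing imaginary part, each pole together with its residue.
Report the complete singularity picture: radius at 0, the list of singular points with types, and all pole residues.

Radius of convergence at 0: 7/9.
At 7/9: a pole of order 2; residue 209952/6917549.
At 9/2: a pole of order 2; residue -209952/6917549.

Denominator factor (z - 9/2)^2: pole of order 2 at 9/2, modulus 9/2.
Denominator factor (z - 7/9)^2: pole of order 2 at 7/9, modulus 7/9.
The radius of convergence is the smallest modulus among the singular points: 7/9.
At the order-2 pole 7/9 set g(z) = (z - (7/9))^2*f(z) = 18/(23*(z - 9/2)**2).
Order-2 pole: residue = g'(a); g'(7/9) = 209952/6917549, so the residue is 209952/6917549.
At the order-2 pole 9/2 set g(z) = (z - (9/2))^2*f(z) = 18/(23*(z - 7/9)**2).
Order-2 pole: residue = g'(a); g'(9/2) = -209952/6917549, so the residue is -209952/6917549.
List the singular points by increasing real part (a conjugate pair: the negative imaginary part first).


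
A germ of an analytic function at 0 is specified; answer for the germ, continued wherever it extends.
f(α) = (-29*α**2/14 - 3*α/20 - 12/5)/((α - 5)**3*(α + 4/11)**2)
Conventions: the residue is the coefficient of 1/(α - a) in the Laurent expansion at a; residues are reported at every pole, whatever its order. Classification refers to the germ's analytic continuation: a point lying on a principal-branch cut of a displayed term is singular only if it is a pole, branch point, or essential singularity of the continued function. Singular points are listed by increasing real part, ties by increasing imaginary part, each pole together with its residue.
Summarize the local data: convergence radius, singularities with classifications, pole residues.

Denominator factor (α - 5)^3: pole of order 3 at 5, modulus 5.
Denominator factor (α + 4/11)^2: pole of order 2 at -4/11, modulus 4/11.
The radius of convergence is the smallest modulus among the singular points: 4/11.
At the order-2 pole -4/11 set g(α) = (α - (-4/11))^2*f(α) = (-29*α**2/14 - 3*α/20 - 12/5)/(α - 5)**3.
Order-2 pole: residue = g'(a); g'(-4/11) = 238733/339286108, so the residue is 238733/339286108.
At the order-3 pole 5 set g(α) = (α - (5))^3*f(α) = (-29*α**2/14 - 3*α/20 - 12/5)/(α + 4/11)**2.
Order-3 pole: residue = g''(a)/2; g''(5) = -238733/169643054, so the residue is -238733/339286108.
List the singular points by increasing real part (a conjugate pair: the negative imaginary part first).

Radius of convergence at 0: 4/11.
At -4/11: a pole of order 2; residue 238733/339286108.
At 5: a pole of order 3; residue -238733/339286108.


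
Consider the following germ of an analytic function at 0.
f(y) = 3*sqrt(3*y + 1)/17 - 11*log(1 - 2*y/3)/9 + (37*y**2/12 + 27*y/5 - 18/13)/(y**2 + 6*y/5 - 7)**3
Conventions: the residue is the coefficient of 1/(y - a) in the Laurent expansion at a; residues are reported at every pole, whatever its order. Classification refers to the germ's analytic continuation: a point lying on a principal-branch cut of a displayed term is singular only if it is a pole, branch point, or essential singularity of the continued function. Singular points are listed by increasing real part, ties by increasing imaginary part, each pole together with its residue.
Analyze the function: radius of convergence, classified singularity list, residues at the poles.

Denominator factor (y**2 + 6*y/5 - 7)^3: discriminant 736/25, real irrational roots -3/5 + (2/5)*sqrt(46) and -3/5 - (2/5)*sqrt(46); poles of order 3, moduli -3/5 + (2/5)*sqrt(46) and 3/5 + (2/5)*sqrt(46).
Branch term (3/17)*sqrt(1 - y/(-1/3)): its argument vanishes at y = -1/3, a square-root branch point, modulus 1/3.
Branch term (-11/9)*log(1 - y/(3/2)): its argument vanishes at y = 3/2, a logarithmic branch point, modulus 3/2.
The radius of convergence is the smallest modulus among the singular points: 1/3.
The branch terms are analytic at -3/5 - (2/5)*sqrt(46) and contribute nothing to the residue; only the rational part matters.
The factor y**2 + 6*y/5 - 7 splits as (y - a)(y - a') with a = -3/5 - (2/5)*sqrt(46), a' = -3/5 + (2/5)*sqrt(46). At the order-3 pole a set g(y) = (y - a)^3*(rational part) = [37*y**2/12 + 27*y/5 - 18/13] / (y - a')^3.
Order-3 pole: residue = g''(a)/2; g''(-3/5 - (2/5)*sqrt(46)) = (16203125/3887210496)*sqrt(46), so the residue is (16203125/7774420992)*sqrt(46).
The branch terms are analytic at -3/5 + (2/5)*sqrt(46) and contribute nothing to the residue; only the rational part matters.
The factor y**2 + 6*y/5 - 7 splits as (y - a)(y - a') with a = -3/5 + (2/5)*sqrt(46), a' = -3/5 - (2/5)*sqrt(46). At the order-3 pole a set g(y) = (y - a)^3*(rational part) = [37*y**2/12 + 27*y/5 - 18/13] / (y - a')^3.
Order-3 pole: residue = g''(a)/2; g''(-3/5 + (2/5)*sqrt(46)) = -(16203125/3887210496)*sqrt(46), so the residue is -(16203125/7774420992)*sqrt(46).
List the singular points by increasing real part (a conjugate pair: the negative imaginary part first).

Radius of convergence at 0: 1/3.
At -3/5 - (2/5)*sqrt(46): a pole of order 3; residue (16203125/7774420992)*sqrt(46).
At -1/3: an algebraic (square-root) branch point.
At 3/2: a logarithmic branch point.
At -3/5 + (2/5)*sqrt(46): a pole of order 3; residue -(16203125/7774420992)*sqrt(46).


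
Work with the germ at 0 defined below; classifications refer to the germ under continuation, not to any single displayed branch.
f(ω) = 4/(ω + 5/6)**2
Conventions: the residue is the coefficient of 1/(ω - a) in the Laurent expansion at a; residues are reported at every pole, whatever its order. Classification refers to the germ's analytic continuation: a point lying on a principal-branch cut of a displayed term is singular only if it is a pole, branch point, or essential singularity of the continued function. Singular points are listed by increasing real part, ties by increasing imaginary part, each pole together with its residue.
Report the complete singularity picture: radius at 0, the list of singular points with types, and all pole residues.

Radius of convergence at 0: 5/6.
At -5/6: a pole of order 2; residue 0.

Denominator factor (ω + 5/6)^2: pole of order 2 at -5/6, modulus 5/6.
The radius of convergence is the smallest modulus among the singular points: 5/6.
At the order-2 pole -5/6 set g(ω) = (ω - (-5/6))^2*f(ω) = 4.
Order-2 pole: residue = g'(a); g'(-5/6) = 0, so the residue is 0.


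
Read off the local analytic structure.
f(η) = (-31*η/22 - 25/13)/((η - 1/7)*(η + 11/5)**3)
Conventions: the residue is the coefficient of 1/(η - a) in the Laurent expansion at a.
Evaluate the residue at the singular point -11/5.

The residue is 26049625/157691248.

At the order-3 pole -11/5 set g(η) = (η - (-11/5))^3*f(η) = (-31*η/22 - 25/13)/(η - 1/7).
Order-3 pole: residue = g''(a)/2; g''(-11/5) = 26049625/78845624, so the residue is 26049625/157691248.


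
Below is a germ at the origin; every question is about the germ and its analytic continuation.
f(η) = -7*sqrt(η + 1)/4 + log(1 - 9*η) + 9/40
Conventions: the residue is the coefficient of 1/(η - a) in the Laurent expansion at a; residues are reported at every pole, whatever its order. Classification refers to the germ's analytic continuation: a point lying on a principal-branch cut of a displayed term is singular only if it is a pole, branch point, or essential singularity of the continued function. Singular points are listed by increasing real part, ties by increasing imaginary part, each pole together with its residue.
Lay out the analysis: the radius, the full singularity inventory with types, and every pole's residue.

Branch term (-7/4)*sqrt(1 - η/(-1)): its argument vanishes at η = -1, a square-root branch point, modulus 1.
Branch term (1)*log(1 - η/(1/9)): its argument vanishes at η = 1/9, a logarithmic branch point, modulus 1/9.
The radius of convergence is the smallest modulus among the singular points: 1/9.
List the singular points by increasing real part (a conjugate pair: the negative imaginary part first).

Radius of convergence at 0: 1/9.
At -1: an algebraic (square-root) branch point.
At 1/9: a logarithmic branch point.


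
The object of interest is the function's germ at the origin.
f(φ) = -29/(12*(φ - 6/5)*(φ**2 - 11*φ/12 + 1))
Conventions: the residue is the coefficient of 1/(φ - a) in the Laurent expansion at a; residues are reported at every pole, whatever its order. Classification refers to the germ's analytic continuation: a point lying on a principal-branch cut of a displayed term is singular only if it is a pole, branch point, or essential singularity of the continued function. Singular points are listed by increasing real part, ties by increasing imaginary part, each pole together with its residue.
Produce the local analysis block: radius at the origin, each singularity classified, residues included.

Denominator factor (φ - 6/5): pole of order 1 at 6/5, modulus 6/5.
Denominator factor (φ**2 - 11*φ/12 + 1): discriminant -455/144, complex-conjugate roots (11/24) + ((1/24)*sqrt(455))*i and (11/24) - ((1/24)*sqrt(455))*i; poles of order 1, moduli 1 and 1.
The radius of convergence is the smallest modulus among the singular points: 1.
The factor φ**2 - 11*φ/12 + 1 splits as (φ - a)(φ - a') with a = (11/24) - ((1/24)*sqrt(455))*i, a' = (11/24) + ((1/24)*sqrt(455))*i. At the order-1 pole a set g(φ) = (φ - a)*f(φ) = [-29/(12*(φ - 6/5))] / (φ - a').
Simple pole: residue = g(a) at a = (11/24) - ((1/24)*sqrt(455))*i, which is (725/804) + ((2581/73164)*sqrt(455))*i.
The factor φ**2 - 11*φ/12 + 1 splits as (φ - a)(φ - a') with a = (11/24) + ((1/24)*sqrt(455))*i, a' = (11/24) - ((1/24)*sqrt(455))*i. At the order-1 pole a set g(φ) = (φ - a)*f(φ) = [-29/(12*(φ - 6/5))] / (φ - a').
Simple pole: residue = g(a) at a = (11/24) + ((1/24)*sqrt(455))*i, which is (725/804) - ((2581/73164)*sqrt(455))*i.
At the order-1 pole 6/5 set g(φ) = (φ - (6/5))*f(φ) = -29/(12*(φ**2 - 11*φ/12 + 1)).
Simple pole: residue = g(a) at a = 6/5, which is -725/402.
List the singular points by increasing real part (a conjugate pair: the negative imaginary part first).

Radius of convergence at 0: 1.
At (11/24) - ((1/24)*sqrt(455))*i: a pole of order 1; residue (725/804) + ((2581/73164)*sqrt(455))*i.
At (11/24) + ((1/24)*sqrt(455))*i: a pole of order 1; residue (725/804) - ((2581/73164)*sqrt(455))*i.
At 6/5: a pole of order 1; residue -725/402.


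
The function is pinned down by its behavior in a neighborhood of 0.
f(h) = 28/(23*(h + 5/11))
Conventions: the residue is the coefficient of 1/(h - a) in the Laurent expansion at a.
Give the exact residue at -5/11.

The residue is 28/23.

At the order-1 pole -5/11 set g(h) = (h - (-5/11))*f(h) = 28/23.
Simple pole: residue = g(a) at a = -5/11, which is 28/23.


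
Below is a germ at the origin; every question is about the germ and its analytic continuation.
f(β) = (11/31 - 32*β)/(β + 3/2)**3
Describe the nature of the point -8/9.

The point is a regular point.

Denominator factors: β + 3/2 = 11/18 at β = -8/9 — none vanishes.
So the germ continues analytically to -8/9.


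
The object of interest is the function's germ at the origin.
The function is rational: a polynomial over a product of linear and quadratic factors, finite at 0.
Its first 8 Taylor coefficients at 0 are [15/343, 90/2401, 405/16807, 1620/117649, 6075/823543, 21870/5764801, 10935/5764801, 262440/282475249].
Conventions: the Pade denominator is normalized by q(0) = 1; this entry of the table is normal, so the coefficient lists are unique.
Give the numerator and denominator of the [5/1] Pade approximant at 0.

The Pade approximant has numerator coefficients [15/343, 75/4802, 90/16807, 405/235298, 405/823543, 1215/11529602]; denominator coefficients [1, -1/2].

Taylor coefficients needed (read off): a_0 = 15/343, a_1 = 90/2401, a_2 = 405/16807, a_3 = 1620/117649, a_4 = 6075/823543, a_5 = 21870/5764801, a_6 = 10935/5764801.
Write the denominator as Q(w) = 1 + q1*w. Requiring Q*f - P = O(w^7) with deg P <= 5 kills the coefficients of w^6..w^6 in Q*f:
  w^6: a_6 + q1*a_5 = 0, i.e. 10935/5764801 + (21870/5764801)*q1 = 0.
Solving this linear system: q1 = -1/2.
The numerator is Q*f truncated at degree 5: P0 = a_0 = 15/343; P1 = a_1 + q1*a_0 = 75/4802; P2 = a_2 + q1*a_1 = 90/16807; P3 = a_3 + q1*a_2 = 405/235298; P4 = a_4 + q1*a_3 = 405/823543; P5 = a_5 + q1*a_4 = 1215/11529602.


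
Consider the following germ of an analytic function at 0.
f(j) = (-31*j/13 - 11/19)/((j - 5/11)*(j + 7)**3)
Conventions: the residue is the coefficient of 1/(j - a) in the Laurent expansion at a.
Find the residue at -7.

At the order-3 pole -7 set g(j) = (j - (-7))^3*f(j) = (-31*j/13 - 11/19)/(j - 5/11).
Order-3 pole: residue = g''(a)/2; g''(-7) = 273339/34046974, so the residue is 273339/68093948.

The residue is 273339/68093948.


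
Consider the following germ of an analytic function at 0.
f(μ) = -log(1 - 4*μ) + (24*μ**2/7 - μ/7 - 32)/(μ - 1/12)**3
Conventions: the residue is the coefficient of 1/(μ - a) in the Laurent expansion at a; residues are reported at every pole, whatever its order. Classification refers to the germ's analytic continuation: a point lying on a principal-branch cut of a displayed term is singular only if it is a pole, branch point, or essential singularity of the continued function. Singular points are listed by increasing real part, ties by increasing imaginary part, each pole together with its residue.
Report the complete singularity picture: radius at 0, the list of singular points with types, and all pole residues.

Radius of convergence at 0: 1/12.
At 1/12: a pole of order 3; residue 24/7.
At 1/4: a logarithmic branch point.

Denominator factor (μ - 1/12)^3: pole of order 3 at 1/12, modulus 1/12.
Branch term (-1)*log(1 - μ/(1/4)): its argument vanishes at μ = 1/4, a logarithmic branch point, modulus 1/4.
The radius of convergence is the smallest modulus among the singular points: 1/12.
The branch term is analytic at 1/12 and contributes nothing to the residue; only the rational part matters.
At the order-3 pole 1/12 set g(μ) = (μ - (1/12))^3*(rational part) = 24*μ**2/7 - μ/7 - 32.
Order-3 pole: residue = g''(a)/2; g''(1/12) = 48/7, so the residue is 24/7.
List the singular points by increasing real part (a conjugate pair: the negative imaginary part first).


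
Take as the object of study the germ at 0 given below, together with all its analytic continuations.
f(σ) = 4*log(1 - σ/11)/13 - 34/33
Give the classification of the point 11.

The term (4/13)*log(1 - σ/(11)) has argument 1 - 11/(11) = 0 at 11: a logarithmic (infinitely-sheeted) branch point; the remaining terms are analytic or single-valued there.

The point is a logarithmic branch point.


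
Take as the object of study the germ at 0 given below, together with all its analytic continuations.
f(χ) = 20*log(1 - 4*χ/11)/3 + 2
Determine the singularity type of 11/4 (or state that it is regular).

The point is a logarithmic branch point.

The term (20/3)*log(1 - χ/(11/4)) has argument 1 - 11/4/(11/4) = 0 at 11/4: a logarithmic (infinitely-sheeted) branch point; the remaining terms are analytic or single-valued there.


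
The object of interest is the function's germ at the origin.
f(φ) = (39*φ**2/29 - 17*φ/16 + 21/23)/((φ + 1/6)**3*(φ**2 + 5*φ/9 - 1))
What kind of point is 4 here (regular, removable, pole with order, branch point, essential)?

Denominator factors: φ**2 + 5*φ/9 - 1 = 155/9 at φ = 4; φ + 1/6 = 25/6 at φ = 4 — none vanishes.
So the germ continues analytically to 4.

The point is a regular point.


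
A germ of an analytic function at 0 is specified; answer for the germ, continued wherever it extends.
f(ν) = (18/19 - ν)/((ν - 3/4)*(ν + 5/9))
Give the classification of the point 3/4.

The denominator factor ν - 3/4 vanishes at 3/4 and appears to the power 1; the numerator there equals 15/76, nonzero, and no other factor vanishes.
Hence a pole whose order is the multiplicity, 1.

The point is a pole of order 1.


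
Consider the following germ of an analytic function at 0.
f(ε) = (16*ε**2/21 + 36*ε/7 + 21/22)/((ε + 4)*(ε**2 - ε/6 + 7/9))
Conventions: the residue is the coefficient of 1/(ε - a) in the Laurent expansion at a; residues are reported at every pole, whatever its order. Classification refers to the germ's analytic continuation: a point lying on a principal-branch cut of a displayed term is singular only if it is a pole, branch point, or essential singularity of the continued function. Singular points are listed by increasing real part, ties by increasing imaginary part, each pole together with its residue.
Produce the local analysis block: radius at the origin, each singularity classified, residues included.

Denominator factor (ε + 4): pole of order 1 at -4, modulus 4.
Denominator factor (ε**2 - ε/6 + 7/9): discriminant -37/12, complex-conjugate roots (1/12) + ((1/12)*sqrt(111))*i and (1/12) - ((1/12)*sqrt(111))*i; poles of order 1, moduli (1/3)*sqrt(7) and (1/3)*sqrt(7).
The radius of convergence is the smallest modulus among the singular points: (1/3)*sqrt(7).
At the order-1 pole -4 set g(ε) = (ε - (-4))*f(ε) = (16*ε**2/21 + 36*ε/7 + 21/22)/(ε**2 - ε/6 + 7/9).
Simple pole: residue = g(a) at a = -4, which is -10293/24178.
The factor ε**2 - ε/6 + 7/9 splits as (ε - a)(ε - a') with a = (1/12) - ((1/12)*sqrt(111))*i, a' = (1/12) + ((1/12)*sqrt(111))*i. At the order-1 pole a set g(ε) = (ε - a)*f(ε) = [(16*ε**2/21 + 36*ε/7 + 21/22)/(ε + 4)] / (ε - a').
Simple pole: residue = g(a) at a = (1/12) - ((1/12)*sqrt(111))*i, which is (86143/145068) + ((365905/16102548)*sqrt(111))*i.
The factor ε**2 - ε/6 + 7/9 splits as (ε - a)(ε - a') with a = (1/12) + ((1/12)*sqrt(111))*i, a' = (1/12) - ((1/12)*sqrt(111))*i. At the order-1 pole a set g(ε) = (ε - a)*f(ε) = [(16*ε**2/21 + 36*ε/7 + 21/22)/(ε + 4)] / (ε - a').
Simple pole: residue = g(a) at a = (1/12) + ((1/12)*sqrt(111))*i, which is (86143/145068) - ((365905/16102548)*sqrt(111))*i.
List the singular points by increasing real part (a conjugate pair: the negative imaginary part first).

Radius of convergence at 0: (1/3)*sqrt(7).
At -4: a pole of order 1; residue -10293/24178.
At (1/12) - ((1/12)*sqrt(111))*i: a pole of order 1; residue (86143/145068) + ((365905/16102548)*sqrt(111))*i.
At (1/12) + ((1/12)*sqrt(111))*i: a pole of order 1; residue (86143/145068) - ((365905/16102548)*sqrt(111))*i.


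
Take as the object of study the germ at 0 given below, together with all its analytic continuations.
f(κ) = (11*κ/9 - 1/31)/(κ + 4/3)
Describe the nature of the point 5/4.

The point is a regular point.

Denominator factors: κ + 4/3 = 31/12 at κ = 5/4 — none vanishes.
So the germ continues analytically to 5/4.


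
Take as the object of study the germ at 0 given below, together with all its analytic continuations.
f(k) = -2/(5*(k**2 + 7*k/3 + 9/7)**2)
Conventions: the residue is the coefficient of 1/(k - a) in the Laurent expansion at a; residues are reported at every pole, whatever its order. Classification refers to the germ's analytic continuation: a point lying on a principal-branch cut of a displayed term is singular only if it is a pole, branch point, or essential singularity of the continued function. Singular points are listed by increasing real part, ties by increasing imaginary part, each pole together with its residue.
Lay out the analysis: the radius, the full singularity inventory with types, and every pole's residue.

Denominator factor (k**2 + 7*k/3 + 9/7)^2: discriminant 19/63, real irrational roots -7/6 + (1/42)*sqrt(133) and -7/6 - (1/42)*sqrt(133); poles of order 2, moduli 7/6 - (1/42)*sqrt(133) and 7/6 + (1/42)*sqrt(133).
The radius of convergence is the smallest modulus among the singular points: 7/6 - (1/42)*sqrt(133).
The factor k**2 + 7*k/3 + 9/7 splits as (k - a)(k - a') with a = -7/6 - (1/42)*sqrt(133), a' = -7/6 + (1/42)*sqrt(133). At the order-2 pole a set g(k) = (k - a)^2*f(k) = [-2/5] / (k - a')^2.
Order-2 pole: residue = g'(a); g'(-7/6 - (1/42)*sqrt(133)) = -(756/1805)*sqrt(133), so the residue is -(756/1805)*sqrt(133).
The factor k**2 + 7*k/3 + 9/7 splits as (k - a)(k - a') with a = -7/6 + (1/42)*sqrt(133), a' = -7/6 - (1/42)*sqrt(133). At the order-2 pole a set g(k) = (k - a)^2*f(k) = [-2/5] / (k - a')^2.
Order-2 pole: residue = g'(a); g'(-7/6 + (1/42)*sqrt(133)) = (756/1805)*sqrt(133), so the residue is (756/1805)*sqrt(133).
List the singular points by increasing real part (a conjugate pair: the negative imaginary part first).

Radius of convergence at 0: 7/6 - (1/42)*sqrt(133).
At -7/6 - (1/42)*sqrt(133): a pole of order 2; residue -(756/1805)*sqrt(133).
At -7/6 + (1/42)*sqrt(133): a pole of order 2; residue (756/1805)*sqrt(133).


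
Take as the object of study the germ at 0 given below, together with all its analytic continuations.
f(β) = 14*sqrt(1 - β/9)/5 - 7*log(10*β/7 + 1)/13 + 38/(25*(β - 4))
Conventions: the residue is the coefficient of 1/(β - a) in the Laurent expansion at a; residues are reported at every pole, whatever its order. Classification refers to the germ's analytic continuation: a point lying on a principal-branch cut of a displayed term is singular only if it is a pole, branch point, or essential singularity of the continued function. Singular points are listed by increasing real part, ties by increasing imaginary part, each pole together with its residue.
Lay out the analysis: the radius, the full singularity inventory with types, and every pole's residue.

Denominator factor (β - 4): pole of order 1 at 4, modulus 4.
Branch term (-7/13)*log(1 - β/(-7/10)): its argument vanishes at β = -7/10, a logarithmic branch point, modulus 7/10.
Branch term (14/5)*sqrt(1 - β/(9)): its argument vanishes at β = 9, a square-root branch point, modulus 9.
The radius of convergence is the smallest modulus among the singular points: 7/10.
The branch terms are analytic at 4 and contribute nothing to the residue; only the rational part matters.
At the order-1 pole 4 set g(β) = (β - (4))*(rational part) = 38/25.
Simple pole: residue = g(a) at a = 4, which is 38/25.
List the singular points by increasing real part (a conjugate pair: the negative imaginary part first).

Radius of convergence at 0: 7/10.
At -7/10: a logarithmic branch point.
At 4: a pole of order 1; residue 38/25.
At 9: an algebraic (square-root) branch point.


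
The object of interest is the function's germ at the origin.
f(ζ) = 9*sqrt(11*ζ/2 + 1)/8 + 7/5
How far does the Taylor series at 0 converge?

Branch term (9/8)*sqrt(1 - ζ/(-2/11)): its argument vanishes at ζ = -2/11, a square-root branch point, modulus 2/11.
The radius of convergence is the smallest modulus among the singular points: 2/11.

The radius of convergence is 2/11.
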